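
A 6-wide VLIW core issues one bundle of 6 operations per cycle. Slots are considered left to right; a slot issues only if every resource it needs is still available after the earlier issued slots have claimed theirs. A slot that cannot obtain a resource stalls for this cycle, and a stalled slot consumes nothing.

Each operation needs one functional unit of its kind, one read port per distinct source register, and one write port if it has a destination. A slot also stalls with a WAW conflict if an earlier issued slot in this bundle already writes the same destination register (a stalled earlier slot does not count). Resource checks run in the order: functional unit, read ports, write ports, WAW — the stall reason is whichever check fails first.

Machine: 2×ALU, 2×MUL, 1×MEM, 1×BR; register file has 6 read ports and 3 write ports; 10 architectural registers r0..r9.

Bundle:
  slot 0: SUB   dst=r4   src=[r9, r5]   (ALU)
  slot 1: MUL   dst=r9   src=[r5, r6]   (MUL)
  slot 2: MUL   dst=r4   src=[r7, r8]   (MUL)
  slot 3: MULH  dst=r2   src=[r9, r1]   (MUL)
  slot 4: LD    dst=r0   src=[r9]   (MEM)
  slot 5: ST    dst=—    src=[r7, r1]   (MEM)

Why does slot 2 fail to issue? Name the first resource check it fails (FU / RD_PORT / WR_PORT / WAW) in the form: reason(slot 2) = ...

reason(slot 2) = WAW

(0) want 1×ALU +2rd +1wr — yes → AL1|MU2|ME1|BR1|rd4|wr2
(1) want 1×MUL +2rd +1wr — yes → AL1|MU1|ME1|BR1|rd2|wr1
(2) want 1×MUL +2rd +1wr — WAW → AL1|MU1|ME1|BR1|rd2|wr1
(3) want 1×MUL +2rd +1wr — yes → AL1|MU0|ME1|BR1|rd0|wr0
(4) want 1×MEM +1rd +1wr — RD_PORT → AL1|MU0|ME1|BR1|rd0|wr0
(5) want 1×MEM +2rd +0wr — RD_PORT → AL1|MU0|ME1|BR1|rd0|wr0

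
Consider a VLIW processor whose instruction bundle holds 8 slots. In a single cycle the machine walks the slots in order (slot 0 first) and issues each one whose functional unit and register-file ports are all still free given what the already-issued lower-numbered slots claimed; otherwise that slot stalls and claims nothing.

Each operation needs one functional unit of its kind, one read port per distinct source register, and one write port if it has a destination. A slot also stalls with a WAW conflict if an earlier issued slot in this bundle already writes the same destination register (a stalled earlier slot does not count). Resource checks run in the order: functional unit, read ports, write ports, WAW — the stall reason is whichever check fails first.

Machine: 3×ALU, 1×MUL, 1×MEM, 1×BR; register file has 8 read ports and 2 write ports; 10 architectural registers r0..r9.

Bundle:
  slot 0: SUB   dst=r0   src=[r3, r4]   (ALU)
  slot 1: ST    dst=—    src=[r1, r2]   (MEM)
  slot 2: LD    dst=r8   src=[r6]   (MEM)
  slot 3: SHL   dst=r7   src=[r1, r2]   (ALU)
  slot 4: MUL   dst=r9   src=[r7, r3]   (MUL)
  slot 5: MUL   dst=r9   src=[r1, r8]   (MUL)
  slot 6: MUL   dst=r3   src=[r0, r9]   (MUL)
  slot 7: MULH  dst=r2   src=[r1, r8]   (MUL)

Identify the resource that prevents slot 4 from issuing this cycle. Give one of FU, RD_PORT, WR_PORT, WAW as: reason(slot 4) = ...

reason(slot 4) = WR_PORT

  0. ALU→r0 ⇒ go  {2A/1Mu/1Ld/1B | 6r 1w}
  1. MEM ⇒ go  {2A/1Mu/0Ld/1B | 4r 1w}
  2. MEM→r8 ⇒ no(FU)  {2A/1Mu/0Ld/1B | 4r 1w}
  3. ALU→r7 ⇒ go  {1A/1Mu/0Ld/1B | 2r 0w}
  4. MUL→r9 ⇒ no(WR_PORT)  {1A/1Mu/0Ld/1B | 2r 0w}
  5. MUL→r9 ⇒ no(WR_PORT)  {1A/1Mu/0Ld/1B | 2r 0w}
  6. MUL→r3 ⇒ no(WR_PORT)  {1A/1Mu/0Ld/1B | 2r 0w}
  7. MUL→r2 ⇒ no(WR_PORT)  {1A/1Mu/0Ld/1B | 2r 0w}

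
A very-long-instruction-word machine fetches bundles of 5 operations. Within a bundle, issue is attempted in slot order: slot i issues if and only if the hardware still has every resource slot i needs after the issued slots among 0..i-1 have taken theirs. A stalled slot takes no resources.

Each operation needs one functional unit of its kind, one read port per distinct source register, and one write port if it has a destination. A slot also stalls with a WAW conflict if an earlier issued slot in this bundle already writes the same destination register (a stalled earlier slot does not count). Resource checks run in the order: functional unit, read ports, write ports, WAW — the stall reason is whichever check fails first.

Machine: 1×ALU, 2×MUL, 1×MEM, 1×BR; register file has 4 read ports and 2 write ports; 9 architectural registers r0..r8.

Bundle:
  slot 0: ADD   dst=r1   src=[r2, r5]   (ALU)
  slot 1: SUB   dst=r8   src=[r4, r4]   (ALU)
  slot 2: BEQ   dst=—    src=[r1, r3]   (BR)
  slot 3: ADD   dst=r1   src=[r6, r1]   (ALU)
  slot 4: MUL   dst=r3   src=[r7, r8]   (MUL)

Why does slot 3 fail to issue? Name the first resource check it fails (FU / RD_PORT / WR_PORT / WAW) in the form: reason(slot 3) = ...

slot 0 (ALU): ISSUE — free A0,Mu2,Ld1,B1 rp2 wp1
slot 1 (ALU): stall FU — free A0,Mu2,Ld1,B1 rp2 wp1
slot 2 (BR): ISSUE — free A0,Mu2,Ld1,B0 rp0 wp1
slot 3 (ALU): stall FU — free A0,Mu2,Ld1,B0 rp0 wp1
slot 4 (MUL): stall RD_PORT — free A0,Mu2,Ld1,B0 rp0 wp1

reason(slot 3) = FU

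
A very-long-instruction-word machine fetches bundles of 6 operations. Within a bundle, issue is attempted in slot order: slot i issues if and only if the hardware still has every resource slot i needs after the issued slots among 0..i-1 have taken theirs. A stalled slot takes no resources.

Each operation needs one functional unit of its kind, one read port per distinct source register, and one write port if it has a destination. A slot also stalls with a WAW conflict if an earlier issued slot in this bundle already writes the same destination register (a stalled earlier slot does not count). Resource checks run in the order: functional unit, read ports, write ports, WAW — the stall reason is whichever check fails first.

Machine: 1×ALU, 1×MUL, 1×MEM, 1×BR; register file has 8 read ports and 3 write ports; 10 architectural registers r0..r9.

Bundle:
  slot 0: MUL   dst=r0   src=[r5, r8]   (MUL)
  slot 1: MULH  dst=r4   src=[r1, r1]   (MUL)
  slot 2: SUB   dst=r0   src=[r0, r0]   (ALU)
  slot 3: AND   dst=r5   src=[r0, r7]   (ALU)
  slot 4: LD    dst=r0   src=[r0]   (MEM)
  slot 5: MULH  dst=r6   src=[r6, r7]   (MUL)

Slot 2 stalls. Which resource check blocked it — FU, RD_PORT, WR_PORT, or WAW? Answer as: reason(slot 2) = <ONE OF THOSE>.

reason(slot 2) = WAW

slot 0 (MUL): ISSUE — free A1,Mu0,Ld1,B1 rp6 wp2
slot 1 (MUL): stall FU — free A1,Mu0,Ld1,B1 rp6 wp2
slot 2 (ALU): stall WAW — free A1,Mu0,Ld1,B1 rp6 wp2
slot 3 (ALU): ISSUE — free A0,Mu0,Ld1,B1 rp4 wp1
slot 4 (MEM): stall WAW — free A0,Mu0,Ld1,B1 rp4 wp1
slot 5 (MUL): stall FU — free A0,Mu0,Ld1,B1 rp4 wp1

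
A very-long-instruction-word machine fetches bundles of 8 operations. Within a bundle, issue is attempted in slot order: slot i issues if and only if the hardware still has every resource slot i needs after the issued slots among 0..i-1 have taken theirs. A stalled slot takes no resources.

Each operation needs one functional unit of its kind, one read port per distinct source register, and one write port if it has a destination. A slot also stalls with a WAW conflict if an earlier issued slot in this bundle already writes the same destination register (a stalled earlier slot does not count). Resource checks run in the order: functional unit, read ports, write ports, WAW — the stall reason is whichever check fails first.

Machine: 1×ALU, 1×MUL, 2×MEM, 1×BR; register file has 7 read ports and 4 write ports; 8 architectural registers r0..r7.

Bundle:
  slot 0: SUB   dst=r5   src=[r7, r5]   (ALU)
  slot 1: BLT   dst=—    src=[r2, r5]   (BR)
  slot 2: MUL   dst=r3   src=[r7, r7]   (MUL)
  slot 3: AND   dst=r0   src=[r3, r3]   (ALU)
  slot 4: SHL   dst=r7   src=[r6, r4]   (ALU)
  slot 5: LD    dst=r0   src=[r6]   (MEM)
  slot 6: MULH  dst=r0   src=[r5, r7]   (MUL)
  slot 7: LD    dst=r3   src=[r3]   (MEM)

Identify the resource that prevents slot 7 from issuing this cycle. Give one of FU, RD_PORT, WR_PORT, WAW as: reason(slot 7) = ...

reason(slot 7) = WAW

(0) want 1×ALU +2rd +1wr — yes → AL0|MU1|ME2|BR1|rd5|wr3
(1) want 1×BR +2rd +0wr — yes → AL0|MU1|ME2|BR0|rd3|wr3
(2) want 1×MUL +1rd +1wr — yes → AL0|MU0|ME2|BR0|rd2|wr2
(3) want 1×ALU +1rd +1wr — FU → AL0|MU0|ME2|BR0|rd2|wr2
(4) want 1×ALU +2rd +1wr — FU → AL0|MU0|ME2|BR0|rd2|wr2
(5) want 1×MEM +1rd +1wr — yes → AL0|MU0|ME1|BR0|rd1|wr1
(6) want 1×MUL +2rd +1wr — FU → AL0|MU0|ME1|BR0|rd1|wr1
(7) want 1×MEM +1rd +1wr — WAW → AL0|MU0|ME1|BR0|rd1|wr1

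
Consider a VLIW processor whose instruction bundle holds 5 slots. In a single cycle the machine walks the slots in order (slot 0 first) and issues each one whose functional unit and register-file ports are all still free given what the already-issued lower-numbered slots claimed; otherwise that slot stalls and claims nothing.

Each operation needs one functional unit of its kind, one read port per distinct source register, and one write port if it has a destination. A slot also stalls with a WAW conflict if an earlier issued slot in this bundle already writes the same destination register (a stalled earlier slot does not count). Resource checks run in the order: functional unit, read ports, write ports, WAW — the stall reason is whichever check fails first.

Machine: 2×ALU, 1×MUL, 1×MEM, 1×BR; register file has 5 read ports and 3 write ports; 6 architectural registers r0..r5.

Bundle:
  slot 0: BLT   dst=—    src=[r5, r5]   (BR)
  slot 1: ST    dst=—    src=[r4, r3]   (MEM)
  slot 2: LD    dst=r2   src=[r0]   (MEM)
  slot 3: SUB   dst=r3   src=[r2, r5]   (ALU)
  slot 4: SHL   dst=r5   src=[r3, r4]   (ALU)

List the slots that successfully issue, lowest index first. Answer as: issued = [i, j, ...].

issued = [0, 1, 3]

[0] BR needs rd=1 wr=0: ok; after: ALU=2 MUL=1 MEM=1 BR=0, R=4, W=3
[1] MEM needs rd=2 wr=0: ok; after: ALU=2 MUL=1 MEM=0 BR=0, R=2, W=3
[2] MEM needs rd=1 wr=1: FU; after: ALU=2 MUL=1 MEM=0 BR=0, R=2, W=3
[3] ALU needs rd=2 wr=1: ok; after: ALU=1 MUL=1 MEM=0 BR=0, R=0, W=2
[4] ALU needs rd=2 wr=1: RD_PORT; after: ALU=1 MUL=1 MEM=0 BR=0, R=0, W=2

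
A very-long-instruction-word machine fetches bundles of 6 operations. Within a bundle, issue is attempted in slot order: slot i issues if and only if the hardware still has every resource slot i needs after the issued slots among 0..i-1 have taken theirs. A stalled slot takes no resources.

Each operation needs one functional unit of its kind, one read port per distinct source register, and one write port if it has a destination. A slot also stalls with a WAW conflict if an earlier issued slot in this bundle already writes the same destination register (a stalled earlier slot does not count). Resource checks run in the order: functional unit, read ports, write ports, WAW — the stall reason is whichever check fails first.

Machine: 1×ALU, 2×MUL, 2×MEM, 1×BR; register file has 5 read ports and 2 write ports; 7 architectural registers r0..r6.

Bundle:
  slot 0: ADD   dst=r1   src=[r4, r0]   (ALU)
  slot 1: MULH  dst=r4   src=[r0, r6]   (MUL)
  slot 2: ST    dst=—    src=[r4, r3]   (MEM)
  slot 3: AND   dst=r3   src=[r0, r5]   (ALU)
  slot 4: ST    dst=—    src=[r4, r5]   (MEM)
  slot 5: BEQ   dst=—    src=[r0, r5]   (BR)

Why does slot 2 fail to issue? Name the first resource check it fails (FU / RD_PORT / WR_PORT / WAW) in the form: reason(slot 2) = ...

slot 0 (ALU): ISSUE — free A0,Mu2,Ld2,B1 rp3 wp1
slot 1 (MUL): ISSUE — free A0,Mu1,Ld2,B1 rp1 wp0
slot 2 (MEM): stall RD_PORT — free A0,Mu1,Ld2,B1 rp1 wp0
slot 3 (ALU): stall FU — free A0,Mu1,Ld2,B1 rp1 wp0
slot 4 (MEM): stall RD_PORT — free A0,Mu1,Ld2,B1 rp1 wp0
slot 5 (BR): stall RD_PORT — free A0,Mu1,Ld2,B1 rp1 wp0

reason(slot 2) = RD_PORT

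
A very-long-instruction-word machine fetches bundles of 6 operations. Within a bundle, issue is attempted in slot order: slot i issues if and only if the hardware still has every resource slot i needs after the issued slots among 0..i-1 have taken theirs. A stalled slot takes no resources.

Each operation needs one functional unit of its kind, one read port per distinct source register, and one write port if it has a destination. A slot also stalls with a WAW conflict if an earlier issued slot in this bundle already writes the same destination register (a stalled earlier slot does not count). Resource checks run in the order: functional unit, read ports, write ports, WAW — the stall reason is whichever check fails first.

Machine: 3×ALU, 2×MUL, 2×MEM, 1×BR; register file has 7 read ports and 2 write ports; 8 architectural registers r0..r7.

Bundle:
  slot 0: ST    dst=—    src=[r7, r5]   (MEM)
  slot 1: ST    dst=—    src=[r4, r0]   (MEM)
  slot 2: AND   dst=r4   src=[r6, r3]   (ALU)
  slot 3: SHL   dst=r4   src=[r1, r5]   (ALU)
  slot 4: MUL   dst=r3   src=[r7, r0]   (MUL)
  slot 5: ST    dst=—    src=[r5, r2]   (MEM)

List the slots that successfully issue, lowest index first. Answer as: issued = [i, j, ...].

issued = [0, 1, 2]

slot 0 (MEM): ISSUE — free A3,Mu2,Ld1,B1 rp5 wp2
slot 1 (MEM): ISSUE — free A3,Mu2,Ld0,B1 rp3 wp2
slot 2 (ALU): ISSUE — free A2,Mu2,Ld0,B1 rp1 wp1
slot 3 (ALU): stall RD_PORT — free A2,Mu2,Ld0,B1 rp1 wp1
slot 4 (MUL): stall RD_PORT — free A2,Mu2,Ld0,B1 rp1 wp1
slot 5 (MEM): stall FU — free A2,Mu2,Ld0,B1 rp1 wp1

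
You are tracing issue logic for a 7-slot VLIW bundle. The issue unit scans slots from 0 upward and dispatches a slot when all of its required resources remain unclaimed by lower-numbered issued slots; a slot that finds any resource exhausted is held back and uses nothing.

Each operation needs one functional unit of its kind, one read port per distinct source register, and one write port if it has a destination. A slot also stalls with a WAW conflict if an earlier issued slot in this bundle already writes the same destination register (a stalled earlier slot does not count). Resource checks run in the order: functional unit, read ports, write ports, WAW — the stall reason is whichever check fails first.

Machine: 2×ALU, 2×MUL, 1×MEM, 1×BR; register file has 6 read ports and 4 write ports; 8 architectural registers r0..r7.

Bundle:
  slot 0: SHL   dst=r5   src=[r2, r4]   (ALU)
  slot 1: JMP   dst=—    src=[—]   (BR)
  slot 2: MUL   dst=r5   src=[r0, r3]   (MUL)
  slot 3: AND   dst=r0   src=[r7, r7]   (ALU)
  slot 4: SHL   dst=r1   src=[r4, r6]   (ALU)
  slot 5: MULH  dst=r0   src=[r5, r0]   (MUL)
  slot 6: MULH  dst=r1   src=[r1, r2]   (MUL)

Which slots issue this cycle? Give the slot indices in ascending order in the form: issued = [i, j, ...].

#0 ALU src=r2,r4 dispatched  <A:1 Mu:2 Ld:1 B:1 rd:4 wr:3>
#1 BR src=- dispatched  <A:1 Mu:2 Ld:1 B:0 rd:4 wr:3>
#2 MUL src=r0,r3 held:WAW  <A:1 Mu:2 Ld:1 B:0 rd:4 wr:3>
#3 ALU src=r7,r7 dispatched  <A:0 Mu:2 Ld:1 B:0 rd:3 wr:2>
#4 ALU src=r4,r6 held:FU  <A:0 Mu:2 Ld:1 B:0 rd:3 wr:2>
#5 MUL src=r5,r0 held:WAW  <A:0 Mu:2 Ld:1 B:0 rd:3 wr:2>
#6 MUL src=r1,r2 dispatched  <A:0 Mu:1 Ld:1 B:0 rd:1 wr:1>

issued = [0, 1, 3, 6]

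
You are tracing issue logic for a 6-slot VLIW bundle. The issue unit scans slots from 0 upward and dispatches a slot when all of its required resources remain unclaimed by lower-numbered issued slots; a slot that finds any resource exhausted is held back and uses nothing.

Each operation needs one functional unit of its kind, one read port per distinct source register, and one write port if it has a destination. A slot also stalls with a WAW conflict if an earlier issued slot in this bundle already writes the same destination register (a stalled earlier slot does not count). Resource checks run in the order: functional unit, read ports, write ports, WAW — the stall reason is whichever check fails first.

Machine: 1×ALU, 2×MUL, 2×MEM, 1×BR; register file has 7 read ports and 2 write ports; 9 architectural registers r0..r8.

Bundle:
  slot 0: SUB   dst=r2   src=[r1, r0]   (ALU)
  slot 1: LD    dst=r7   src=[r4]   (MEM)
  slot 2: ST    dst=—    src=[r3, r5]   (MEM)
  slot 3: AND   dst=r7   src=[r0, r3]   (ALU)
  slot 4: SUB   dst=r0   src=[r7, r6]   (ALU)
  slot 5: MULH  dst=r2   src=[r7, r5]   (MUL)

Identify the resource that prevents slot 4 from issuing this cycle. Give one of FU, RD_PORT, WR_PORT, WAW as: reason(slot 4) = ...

slot 0 (ALU): ISSUE — free A0,Mu2,Ld2,B1 rp5 wp1
slot 1 (MEM): ISSUE — free A0,Mu2,Ld1,B1 rp4 wp0
slot 2 (MEM): ISSUE — free A0,Mu2,Ld0,B1 rp2 wp0
slot 3 (ALU): stall FU — free A0,Mu2,Ld0,B1 rp2 wp0
slot 4 (ALU): stall FU — free A0,Mu2,Ld0,B1 rp2 wp0
slot 5 (MUL): stall WR_PORT — free A0,Mu2,Ld0,B1 rp2 wp0

reason(slot 4) = FU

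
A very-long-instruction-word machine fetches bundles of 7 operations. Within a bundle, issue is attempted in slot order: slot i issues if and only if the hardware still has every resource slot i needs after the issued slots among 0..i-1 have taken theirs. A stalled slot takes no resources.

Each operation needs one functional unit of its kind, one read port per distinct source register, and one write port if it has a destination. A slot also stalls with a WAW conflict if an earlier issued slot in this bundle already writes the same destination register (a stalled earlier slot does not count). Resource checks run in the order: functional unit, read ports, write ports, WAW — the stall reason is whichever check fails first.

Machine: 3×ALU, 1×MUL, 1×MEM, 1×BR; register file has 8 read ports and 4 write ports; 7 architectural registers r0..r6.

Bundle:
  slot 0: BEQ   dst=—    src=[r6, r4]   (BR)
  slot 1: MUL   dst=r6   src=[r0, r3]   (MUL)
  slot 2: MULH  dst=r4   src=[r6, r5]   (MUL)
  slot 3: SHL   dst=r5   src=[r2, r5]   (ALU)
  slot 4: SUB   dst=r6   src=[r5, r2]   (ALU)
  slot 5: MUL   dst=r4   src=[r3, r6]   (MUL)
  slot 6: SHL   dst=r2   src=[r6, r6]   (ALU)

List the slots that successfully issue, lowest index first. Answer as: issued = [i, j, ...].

issued = [0, 1, 3, 6]

  0. BR ⇒ go  {3A/1Mu/1Ld/0B | 6r 4w}
  1. MUL→r6 ⇒ go  {3A/0Mu/1Ld/0B | 4r 3w}
  2. MUL→r4 ⇒ no(FU)  {3A/0Mu/1Ld/0B | 4r 3w}
  3. ALU→r5 ⇒ go  {2A/0Mu/1Ld/0B | 2r 2w}
  4. ALU→r6 ⇒ no(WAW)  {2A/0Mu/1Ld/0B | 2r 2w}
  5. MUL→r4 ⇒ no(FU)  {2A/0Mu/1Ld/0B | 2r 2w}
  6. ALU→r2 ⇒ go  {1A/0Mu/1Ld/0B | 1r 1w}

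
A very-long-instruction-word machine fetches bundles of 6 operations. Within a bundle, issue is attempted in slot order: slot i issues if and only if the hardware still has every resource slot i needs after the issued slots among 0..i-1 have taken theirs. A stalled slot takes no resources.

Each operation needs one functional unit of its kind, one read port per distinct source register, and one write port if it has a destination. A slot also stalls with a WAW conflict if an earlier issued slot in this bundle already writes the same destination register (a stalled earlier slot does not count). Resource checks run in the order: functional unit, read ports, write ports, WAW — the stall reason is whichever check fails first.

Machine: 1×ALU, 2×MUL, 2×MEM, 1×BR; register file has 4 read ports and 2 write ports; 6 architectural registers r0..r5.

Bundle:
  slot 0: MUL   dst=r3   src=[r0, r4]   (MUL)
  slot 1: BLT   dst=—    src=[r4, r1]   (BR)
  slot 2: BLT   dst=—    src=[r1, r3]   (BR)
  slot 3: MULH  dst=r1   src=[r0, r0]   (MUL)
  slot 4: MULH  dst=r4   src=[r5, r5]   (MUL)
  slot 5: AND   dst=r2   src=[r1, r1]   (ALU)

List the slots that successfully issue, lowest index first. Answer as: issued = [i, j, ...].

issued = [0, 1]

[0] MUL needs rd=2 wr=1: ok; after: ALU=1 MUL=1 MEM=2 BR=1, R=2, W=1
[1] BR needs rd=2 wr=0: ok; after: ALU=1 MUL=1 MEM=2 BR=0, R=0, W=1
[2] BR needs rd=2 wr=0: FU; after: ALU=1 MUL=1 MEM=2 BR=0, R=0, W=1
[3] MUL needs rd=1 wr=1: RD_PORT; after: ALU=1 MUL=1 MEM=2 BR=0, R=0, W=1
[4] MUL needs rd=1 wr=1: RD_PORT; after: ALU=1 MUL=1 MEM=2 BR=0, R=0, W=1
[5] ALU needs rd=1 wr=1: RD_PORT; after: ALU=1 MUL=1 MEM=2 BR=0, R=0, W=1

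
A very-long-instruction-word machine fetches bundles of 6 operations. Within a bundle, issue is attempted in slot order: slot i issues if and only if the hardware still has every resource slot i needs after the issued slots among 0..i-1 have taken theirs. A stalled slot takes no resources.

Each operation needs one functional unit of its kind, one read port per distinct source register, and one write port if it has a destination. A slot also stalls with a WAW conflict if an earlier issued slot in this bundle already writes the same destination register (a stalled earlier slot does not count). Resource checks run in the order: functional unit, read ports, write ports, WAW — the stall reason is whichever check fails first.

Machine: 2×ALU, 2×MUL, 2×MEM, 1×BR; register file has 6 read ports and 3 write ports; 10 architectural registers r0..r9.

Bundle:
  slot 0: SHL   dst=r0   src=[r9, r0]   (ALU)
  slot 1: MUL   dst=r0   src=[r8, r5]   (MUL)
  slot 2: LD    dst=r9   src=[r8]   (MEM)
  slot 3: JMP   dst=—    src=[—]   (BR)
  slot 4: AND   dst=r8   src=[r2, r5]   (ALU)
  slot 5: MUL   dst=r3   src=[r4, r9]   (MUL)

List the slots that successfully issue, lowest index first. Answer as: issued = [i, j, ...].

[0] ALU needs rd=2 wr=1: ok; after: ALU=1 MUL=2 MEM=2 BR=1, R=4, W=2
[1] MUL needs rd=2 wr=1: WAW; after: ALU=1 MUL=2 MEM=2 BR=1, R=4, W=2
[2] MEM needs rd=1 wr=1: ok; after: ALU=1 MUL=2 MEM=1 BR=1, R=3, W=1
[3] BR needs rd=0 wr=0: ok; after: ALU=1 MUL=2 MEM=1 BR=0, R=3, W=1
[4] ALU needs rd=2 wr=1: ok; after: ALU=0 MUL=2 MEM=1 BR=0, R=1, W=0
[5] MUL needs rd=2 wr=1: RD_PORT; after: ALU=0 MUL=2 MEM=1 BR=0, R=1, W=0

issued = [0, 2, 3, 4]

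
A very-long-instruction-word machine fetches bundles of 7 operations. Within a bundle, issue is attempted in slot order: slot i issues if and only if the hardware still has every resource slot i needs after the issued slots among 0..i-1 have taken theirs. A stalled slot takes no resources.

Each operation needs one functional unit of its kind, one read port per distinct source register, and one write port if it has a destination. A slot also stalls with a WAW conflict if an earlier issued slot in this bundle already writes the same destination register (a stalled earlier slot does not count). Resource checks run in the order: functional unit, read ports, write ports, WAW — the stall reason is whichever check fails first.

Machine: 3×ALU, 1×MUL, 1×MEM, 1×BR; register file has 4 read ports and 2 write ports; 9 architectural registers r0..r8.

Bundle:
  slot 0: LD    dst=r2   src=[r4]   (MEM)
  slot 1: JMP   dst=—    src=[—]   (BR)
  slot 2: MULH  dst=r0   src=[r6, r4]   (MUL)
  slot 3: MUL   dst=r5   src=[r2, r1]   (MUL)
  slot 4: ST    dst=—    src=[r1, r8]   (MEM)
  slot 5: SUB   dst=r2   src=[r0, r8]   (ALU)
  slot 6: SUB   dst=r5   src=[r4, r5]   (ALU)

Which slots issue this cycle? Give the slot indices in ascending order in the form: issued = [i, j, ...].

  0. MEM→r2 ⇒ go  {3A/1Mu/0Ld/1B | 3r 1w}
  1. BR ⇒ go  {3A/1Mu/0Ld/0B | 3r 1w}
  2. MUL→r0 ⇒ go  {3A/0Mu/0Ld/0B | 1r 0w}
  3. MUL→r5 ⇒ no(FU)  {3A/0Mu/0Ld/0B | 1r 0w}
  4. MEM ⇒ no(FU)  {3A/0Mu/0Ld/0B | 1r 0w}
  5. ALU→r2 ⇒ no(RD_PORT)  {3A/0Mu/0Ld/0B | 1r 0w}
  6. ALU→r5 ⇒ no(RD_PORT)  {3A/0Mu/0Ld/0B | 1r 0w}

issued = [0, 1, 2]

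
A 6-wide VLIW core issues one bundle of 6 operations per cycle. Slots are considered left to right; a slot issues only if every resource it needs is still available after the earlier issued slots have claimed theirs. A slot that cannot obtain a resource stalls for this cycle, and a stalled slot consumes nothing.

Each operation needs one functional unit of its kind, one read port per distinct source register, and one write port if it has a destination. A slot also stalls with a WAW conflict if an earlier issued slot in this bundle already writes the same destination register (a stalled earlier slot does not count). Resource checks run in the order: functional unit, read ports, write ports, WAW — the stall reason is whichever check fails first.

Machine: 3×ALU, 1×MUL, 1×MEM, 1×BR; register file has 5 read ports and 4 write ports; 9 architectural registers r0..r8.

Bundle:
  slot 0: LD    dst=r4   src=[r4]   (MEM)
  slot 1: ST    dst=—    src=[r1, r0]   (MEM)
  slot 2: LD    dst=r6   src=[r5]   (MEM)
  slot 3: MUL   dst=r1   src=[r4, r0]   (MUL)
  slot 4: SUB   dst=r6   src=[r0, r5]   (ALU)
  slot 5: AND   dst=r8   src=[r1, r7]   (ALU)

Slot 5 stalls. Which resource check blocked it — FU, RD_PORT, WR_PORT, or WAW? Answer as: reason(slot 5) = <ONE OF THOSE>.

reason(slot 5) = RD_PORT

slot 0 (MEM): ISSUE — free A3,Mu1,Ld0,B1 rp4 wp3
slot 1 (MEM): stall FU — free A3,Mu1,Ld0,B1 rp4 wp3
slot 2 (MEM): stall FU — free A3,Mu1,Ld0,B1 rp4 wp3
slot 3 (MUL): ISSUE — free A3,Mu0,Ld0,B1 rp2 wp2
slot 4 (ALU): ISSUE — free A2,Mu0,Ld0,B1 rp0 wp1
slot 5 (ALU): stall RD_PORT — free A2,Mu0,Ld0,B1 rp0 wp1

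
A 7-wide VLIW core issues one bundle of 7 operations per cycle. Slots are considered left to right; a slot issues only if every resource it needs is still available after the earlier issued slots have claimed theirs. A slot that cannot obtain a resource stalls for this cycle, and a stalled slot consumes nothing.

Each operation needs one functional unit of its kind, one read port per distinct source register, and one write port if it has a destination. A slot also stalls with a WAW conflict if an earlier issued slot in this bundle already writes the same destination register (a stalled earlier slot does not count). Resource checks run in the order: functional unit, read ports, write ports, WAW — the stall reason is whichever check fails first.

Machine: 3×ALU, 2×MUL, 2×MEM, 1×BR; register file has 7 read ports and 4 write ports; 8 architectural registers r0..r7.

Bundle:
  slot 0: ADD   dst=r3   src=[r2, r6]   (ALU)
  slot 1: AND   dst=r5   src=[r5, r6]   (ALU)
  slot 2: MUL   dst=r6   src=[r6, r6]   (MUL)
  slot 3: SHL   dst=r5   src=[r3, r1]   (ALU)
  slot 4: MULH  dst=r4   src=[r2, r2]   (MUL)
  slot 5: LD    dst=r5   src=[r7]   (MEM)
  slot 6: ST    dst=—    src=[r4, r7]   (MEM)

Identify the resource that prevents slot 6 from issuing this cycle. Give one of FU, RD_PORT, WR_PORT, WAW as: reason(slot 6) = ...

#0 ALU src=r2,r6 dispatched  <A:2 Mu:2 Ld:2 B:1 rd:5 wr:3>
#1 ALU src=r5,r6 dispatched  <A:1 Mu:2 Ld:2 B:1 rd:3 wr:2>
#2 MUL src=r6,r6 dispatched  <A:1 Mu:1 Ld:2 B:1 rd:2 wr:1>
#3 ALU src=r3,r1 held:WAW  <A:1 Mu:1 Ld:2 B:1 rd:2 wr:1>
#4 MUL src=r2,r2 dispatched  <A:1 Mu:0 Ld:2 B:1 rd:1 wr:0>
#5 MEM src=r7 held:WR_PORT  <A:1 Mu:0 Ld:2 B:1 rd:1 wr:0>
#6 MEM src=r4,r7 held:RD_PORT  <A:1 Mu:0 Ld:2 B:1 rd:1 wr:0>

reason(slot 6) = RD_PORT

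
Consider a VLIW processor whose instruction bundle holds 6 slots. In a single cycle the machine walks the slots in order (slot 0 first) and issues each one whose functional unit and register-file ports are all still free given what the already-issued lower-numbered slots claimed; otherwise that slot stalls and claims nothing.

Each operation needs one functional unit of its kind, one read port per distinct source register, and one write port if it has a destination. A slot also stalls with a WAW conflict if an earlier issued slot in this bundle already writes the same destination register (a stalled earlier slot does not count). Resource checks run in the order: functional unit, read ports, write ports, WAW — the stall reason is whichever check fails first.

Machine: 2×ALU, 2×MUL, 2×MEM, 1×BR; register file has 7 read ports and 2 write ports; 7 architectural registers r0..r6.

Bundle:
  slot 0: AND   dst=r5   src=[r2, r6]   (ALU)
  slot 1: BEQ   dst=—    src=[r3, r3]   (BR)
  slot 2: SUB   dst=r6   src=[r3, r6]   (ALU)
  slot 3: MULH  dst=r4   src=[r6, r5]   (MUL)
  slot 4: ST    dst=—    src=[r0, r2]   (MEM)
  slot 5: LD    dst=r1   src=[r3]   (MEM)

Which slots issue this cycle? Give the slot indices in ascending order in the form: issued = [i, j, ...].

issued = [0, 1, 2, 4]

#0 ALU src=r2,r6 dispatched  <A:1 Mu:2 Ld:2 B:1 rd:5 wr:1>
#1 BR src=r3,r3 dispatched  <A:1 Mu:2 Ld:2 B:0 rd:4 wr:1>
#2 ALU src=r3,r6 dispatched  <A:0 Mu:2 Ld:2 B:0 rd:2 wr:0>
#3 MUL src=r6,r5 held:WR_PORT  <A:0 Mu:2 Ld:2 B:0 rd:2 wr:0>
#4 MEM src=r0,r2 dispatched  <A:0 Mu:2 Ld:1 B:0 rd:0 wr:0>
#5 MEM src=r3 held:RD_PORT  <A:0 Mu:2 Ld:1 B:0 rd:0 wr:0>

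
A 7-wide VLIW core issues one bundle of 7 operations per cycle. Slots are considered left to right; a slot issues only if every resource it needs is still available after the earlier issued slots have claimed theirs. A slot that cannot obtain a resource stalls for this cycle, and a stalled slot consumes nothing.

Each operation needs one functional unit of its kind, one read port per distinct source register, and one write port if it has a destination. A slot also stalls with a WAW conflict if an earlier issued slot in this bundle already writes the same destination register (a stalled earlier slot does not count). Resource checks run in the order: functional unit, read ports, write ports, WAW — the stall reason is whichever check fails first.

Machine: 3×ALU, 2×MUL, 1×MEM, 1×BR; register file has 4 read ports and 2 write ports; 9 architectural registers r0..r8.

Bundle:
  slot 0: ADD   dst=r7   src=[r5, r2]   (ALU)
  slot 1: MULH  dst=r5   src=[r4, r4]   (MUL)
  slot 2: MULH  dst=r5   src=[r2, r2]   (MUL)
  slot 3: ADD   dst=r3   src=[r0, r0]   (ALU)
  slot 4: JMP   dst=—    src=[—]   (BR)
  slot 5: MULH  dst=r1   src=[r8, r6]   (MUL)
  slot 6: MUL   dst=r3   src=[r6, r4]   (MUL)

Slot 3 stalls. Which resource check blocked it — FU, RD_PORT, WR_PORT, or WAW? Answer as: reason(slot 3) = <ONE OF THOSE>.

[0] ALU needs rd=2 wr=1: ok; after: ALU=2 MUL=2 MEM=1 BR=1, R=2, W=1
[1] MUL needs rd=1 wr=1: ok; after: ALU=2 MUL=1 MEM=1 BR=1, R=1, W=0
[2] MUL needs rd=1 wr=1: WR_PORT; after: ALU=2 MUL=1 MEM=1 BR=1, R=1, W=0
[3] ALU needs rd=1 wr=1: WR_PORT; after: ALU=2 MUL=1 MEM=1 BR=1, R=1, W=0
[4] BR needs rd=0 wr=0: ok; after: ALU=2 MUL=1 MEM=1 BR=0, R=1, W=0
[5] MUL needs rd=2 wr=1: RD_PORT; after: ALU=2 MUL=1 MEM=1 BR=0, R=1, W=0
[6] MUL needs rd=2 wr=1: RD_PORT; after: ALU=2 MUL=1 MEM=1 BR=0, R=1, W=0

reason(slot 3) = WR_PORT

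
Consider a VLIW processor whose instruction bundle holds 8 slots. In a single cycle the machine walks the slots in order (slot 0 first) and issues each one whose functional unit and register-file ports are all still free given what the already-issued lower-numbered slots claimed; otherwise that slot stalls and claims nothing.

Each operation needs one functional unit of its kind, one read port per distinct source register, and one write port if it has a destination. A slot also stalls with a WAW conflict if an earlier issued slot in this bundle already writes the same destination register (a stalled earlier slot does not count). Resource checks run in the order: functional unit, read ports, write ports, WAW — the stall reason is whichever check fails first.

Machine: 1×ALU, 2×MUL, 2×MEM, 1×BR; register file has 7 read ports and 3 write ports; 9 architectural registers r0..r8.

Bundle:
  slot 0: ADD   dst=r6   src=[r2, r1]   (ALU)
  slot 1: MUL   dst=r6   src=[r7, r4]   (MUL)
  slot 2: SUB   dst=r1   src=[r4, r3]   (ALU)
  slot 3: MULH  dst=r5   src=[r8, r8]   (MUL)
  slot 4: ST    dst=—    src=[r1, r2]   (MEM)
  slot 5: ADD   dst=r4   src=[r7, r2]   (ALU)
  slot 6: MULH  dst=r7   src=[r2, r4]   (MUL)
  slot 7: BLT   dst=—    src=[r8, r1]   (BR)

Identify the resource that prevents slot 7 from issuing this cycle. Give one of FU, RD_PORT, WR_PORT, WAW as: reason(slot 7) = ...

[0] ALU needs rd=2 wr=1: ok; after: ALU=0 MUL=2 MEM=2 BR=1, R=5, W=2
[1] MUL needs rd=2 wr=1: WAW; after: ALU=0 MUL=2 MEM=2 BR=1, R=5, W=2
[2] ALU needs rd=2 wr=1: FU; after: ALU=0 MUL=2 MEM=2 BR=1, R=5, W=2
[3] MUL needs rd=1 wr=1: ok; after: ALU=0 MUL=1 MEM=2 BR=1, R=4, W=1
[4] MEM needs rd=2 wr=0: ok; after: ALU=0 MUL=1 MEM=1 BR=1, R=2, W=1
[5] ALU needs rd=2 wr=1: FU; after: ALU=0 MUL=1 MEM=1 BR=1, R=2, W=1
[6] MUL needs rd=2 wr=1: ok; after: ALU=0 MUL=0 MEM=1 BR=1, R=0, W=0
[7] BR needs rd=2 wr=0: RD_PORT; after: ALU=0 MUL=0 MEM=1 BR=1, R=0, W=0

reason(slot 7) = RD_PORT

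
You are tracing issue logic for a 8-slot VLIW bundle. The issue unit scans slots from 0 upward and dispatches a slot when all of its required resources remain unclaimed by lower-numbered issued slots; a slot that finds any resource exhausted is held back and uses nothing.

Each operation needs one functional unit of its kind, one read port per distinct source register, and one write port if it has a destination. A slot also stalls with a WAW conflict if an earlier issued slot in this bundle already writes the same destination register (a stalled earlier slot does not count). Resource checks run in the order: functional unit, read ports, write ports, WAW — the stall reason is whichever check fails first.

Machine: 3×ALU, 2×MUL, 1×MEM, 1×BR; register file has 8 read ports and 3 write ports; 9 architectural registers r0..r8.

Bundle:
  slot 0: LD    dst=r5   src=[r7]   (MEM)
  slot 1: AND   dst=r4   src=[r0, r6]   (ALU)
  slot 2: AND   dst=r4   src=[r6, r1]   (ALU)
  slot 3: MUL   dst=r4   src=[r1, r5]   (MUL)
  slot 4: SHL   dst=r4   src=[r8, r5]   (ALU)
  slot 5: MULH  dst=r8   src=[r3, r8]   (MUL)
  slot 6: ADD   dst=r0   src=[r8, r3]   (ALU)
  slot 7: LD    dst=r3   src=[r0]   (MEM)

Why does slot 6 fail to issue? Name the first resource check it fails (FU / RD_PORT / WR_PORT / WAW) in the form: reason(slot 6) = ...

#0 MEM src=r7 dispatched  <A:3 Mu:2 Ld:0 B:1 rd:7 wr:2>
#1 ALU src=r0,r6 dispatched  <A:2 Mu:2 Ld:0 B:1 rd:5 wr:1>
#2 ALU src=r6,r1 held:WAW  <A:2 Mu:2 Ld:0 B:1 rd:5 wr:1>
#3 MUL src=r1,r5 held:WAW  <A:2 Mu:2 Ld:0 B:1 rd:5 wr:1>
#4 ALU src=r8,r5 held:WAW  <A:2 Mu:2 Ld:0 B:1 rd:5 wr:1>
#5 MUL src=r3,r8 dispatched  <A:2 Mu:1 Ld:0 B:1 rd:3 wr:0>
#6 ALU src=r8,r3 held:WR_PORT  <A:2 Mu:1 Ld:0 B:1 rd:3 wr:0>
#7 MEM src=r0 held:FU  <A:2 Mu:1 Ld:0 B:1 rd:3 wr:0>

reason(slot 6) = WR_PORT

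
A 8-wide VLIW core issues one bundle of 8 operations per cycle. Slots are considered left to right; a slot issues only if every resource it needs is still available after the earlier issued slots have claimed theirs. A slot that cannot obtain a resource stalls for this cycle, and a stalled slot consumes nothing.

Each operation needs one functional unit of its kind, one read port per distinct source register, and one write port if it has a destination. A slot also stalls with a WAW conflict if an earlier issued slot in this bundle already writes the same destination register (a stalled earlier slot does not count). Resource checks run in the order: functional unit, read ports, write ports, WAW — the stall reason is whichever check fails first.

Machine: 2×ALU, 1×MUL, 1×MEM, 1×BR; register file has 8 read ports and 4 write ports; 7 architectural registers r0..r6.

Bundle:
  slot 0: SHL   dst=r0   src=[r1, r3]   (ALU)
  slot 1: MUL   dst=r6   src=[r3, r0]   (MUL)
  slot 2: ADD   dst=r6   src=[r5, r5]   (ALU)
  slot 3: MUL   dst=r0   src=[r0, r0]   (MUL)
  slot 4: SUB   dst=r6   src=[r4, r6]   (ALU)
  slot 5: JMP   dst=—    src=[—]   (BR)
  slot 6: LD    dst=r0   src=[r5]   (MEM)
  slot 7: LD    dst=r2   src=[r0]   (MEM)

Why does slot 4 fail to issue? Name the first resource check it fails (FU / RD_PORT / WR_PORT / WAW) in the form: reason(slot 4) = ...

reason(slot 4) = WAW

(0) want 1×ALU +2rd +1wr — yes → AL1|MU1|ME1|BR1|rd6|wr3
(1) want 1×MUL +2rd +1wr — yes → AL1|MU0|ME1|BR1|rd4|wr2
(2) want 1×ALU +1rd +1wr — WAW → AL1|MU0|ME1|BR1|rd4|wr2
(3) want 1×MUL +1rd +1wr — FU → AL1|MU0|ME1|BR1|rd4|wr2
(4) want 1×ALU +2rd +1wr — WAW → AL1|MU0|ME1|BR1|rd4|wr2
(5) want 1×BR +0rd +0wr — yes → AL1|MU0|ME1|BR0|rd4|wr2
(6) want 1×MEM +1rd +1wr — WAW → AL1|MU0|ME1|BR0|rd4|wr2
(7) want 1×MEM +1rd +1wr — yes → AL1|MU0|ME0|BR0|rd3|wr1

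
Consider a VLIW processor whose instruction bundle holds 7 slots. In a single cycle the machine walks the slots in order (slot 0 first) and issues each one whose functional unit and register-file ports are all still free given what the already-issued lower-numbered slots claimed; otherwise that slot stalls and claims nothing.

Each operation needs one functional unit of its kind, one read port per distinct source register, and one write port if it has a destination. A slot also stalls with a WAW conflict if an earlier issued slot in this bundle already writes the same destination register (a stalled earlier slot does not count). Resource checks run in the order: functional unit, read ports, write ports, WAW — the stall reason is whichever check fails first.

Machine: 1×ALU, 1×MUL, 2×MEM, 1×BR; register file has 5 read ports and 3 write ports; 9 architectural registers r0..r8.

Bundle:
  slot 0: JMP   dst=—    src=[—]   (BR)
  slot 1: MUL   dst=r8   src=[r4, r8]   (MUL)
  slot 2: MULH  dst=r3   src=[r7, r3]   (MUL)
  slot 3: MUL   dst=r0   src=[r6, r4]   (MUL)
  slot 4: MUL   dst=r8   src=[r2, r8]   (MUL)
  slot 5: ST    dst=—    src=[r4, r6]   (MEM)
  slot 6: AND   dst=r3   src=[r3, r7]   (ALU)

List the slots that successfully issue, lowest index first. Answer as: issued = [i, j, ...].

  0. BR ⇒ go  {1A/1Mu/2Ld/0B | 5r 3w}
  1. MUL→r8 ⇒ go  {1A/0Mu/2Ld/0B | 3r 2w}
  2. MUL→r3 ⇒ no(FU)  {1A/0Mu/2Ld/0B | 3r 2w}
  3. MUL→r0 ⇒ no(FU)  {1A/0Mu/2Ld/0B | 3r 2w}
  4. MUL→r8 ⇒ no(FU)  {1A/0Mu/2Ld/0B | 3r 2w}
  5. MEM ⇒ go  {1A/0Mu/1Ld/0B | 1r 2w}
  6. ALU→r3 ⇒ no(RD_PORT)  {1A/0Mu/1Ld/0B | 1r 2w}

issued = [0, 1, 5]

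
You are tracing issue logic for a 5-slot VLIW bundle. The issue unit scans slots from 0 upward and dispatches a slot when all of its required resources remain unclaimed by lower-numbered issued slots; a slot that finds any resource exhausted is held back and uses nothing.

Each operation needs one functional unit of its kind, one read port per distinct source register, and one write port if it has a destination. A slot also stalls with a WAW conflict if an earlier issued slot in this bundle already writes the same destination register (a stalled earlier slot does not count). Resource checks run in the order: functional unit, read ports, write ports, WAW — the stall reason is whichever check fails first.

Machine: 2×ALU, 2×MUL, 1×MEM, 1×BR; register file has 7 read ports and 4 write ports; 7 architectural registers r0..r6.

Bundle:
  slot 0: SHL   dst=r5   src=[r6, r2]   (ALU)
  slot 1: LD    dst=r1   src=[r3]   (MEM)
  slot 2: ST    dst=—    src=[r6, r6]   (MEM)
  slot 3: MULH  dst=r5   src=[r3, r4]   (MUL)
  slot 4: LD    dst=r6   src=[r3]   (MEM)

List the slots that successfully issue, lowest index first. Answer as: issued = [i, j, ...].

issued = [0, 1]

  0. ALU→r5 ⇒ go  {1A/2Mu/1Ld/1B | 5r 3w}
  1. MEM→r1 ⇒ go  {1A/2Mu/0Ld/1B | 4r 2w}
  2. MEM ⇒ no(FU)  {1A/2Mu/0Ld/1B | 4r 2w}
  3. MUL→r5 ⇒ no(WAW)  {1A/2Mu/0Ld/1B | 4r 2w}
  4. MEM→r6 ⇒ no(FU)  {1A/2Mu/0Ld/1B | 4r 2w}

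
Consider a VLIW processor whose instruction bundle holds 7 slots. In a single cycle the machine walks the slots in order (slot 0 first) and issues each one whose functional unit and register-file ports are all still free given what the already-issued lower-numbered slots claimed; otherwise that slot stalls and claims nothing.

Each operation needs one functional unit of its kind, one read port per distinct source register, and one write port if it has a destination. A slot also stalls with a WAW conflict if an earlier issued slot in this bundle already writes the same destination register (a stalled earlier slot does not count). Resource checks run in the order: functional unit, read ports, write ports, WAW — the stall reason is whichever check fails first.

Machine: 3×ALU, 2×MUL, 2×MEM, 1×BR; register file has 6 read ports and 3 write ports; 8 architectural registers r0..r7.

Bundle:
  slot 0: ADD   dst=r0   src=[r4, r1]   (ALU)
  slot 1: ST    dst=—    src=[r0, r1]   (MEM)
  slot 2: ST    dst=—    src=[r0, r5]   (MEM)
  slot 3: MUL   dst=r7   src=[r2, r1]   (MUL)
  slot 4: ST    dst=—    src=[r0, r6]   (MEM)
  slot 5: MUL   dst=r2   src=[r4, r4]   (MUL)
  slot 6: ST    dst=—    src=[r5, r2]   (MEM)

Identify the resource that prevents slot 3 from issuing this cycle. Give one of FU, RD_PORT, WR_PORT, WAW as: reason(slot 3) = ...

reason(slot 3) = RD_PORT

(0) want 1×ALU +2rd +1wr — yes → AL2|MU2|ME2|BR1|rd4|wr2
(1) want 1×MEM +2rd +0wr — yes → AL2|MU2|ME1|BR1|rd2|wr2
(2) want 1×MEM +2rd +0wr — yes → AL2|MU2|ME0|BR1|rd0|wr2
(3) want 1×MUL +2rd +1wr — RD_PORT → AL2|MU2|ME0|BR1|rd0|wr2
(4) want 1×MEM +2rd +0wr — FU → AL2|MU2|ME0|BR1|rd0|wr2
(5) want 1×MUL +1rd +1wr — RD_PORT → AL2|MU2|ME0|BR1|rd0|wr2
(6) want 1×MEM +2rd +0wr — FU → AL2|MU2|ME0|BR1|rd0|wr2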